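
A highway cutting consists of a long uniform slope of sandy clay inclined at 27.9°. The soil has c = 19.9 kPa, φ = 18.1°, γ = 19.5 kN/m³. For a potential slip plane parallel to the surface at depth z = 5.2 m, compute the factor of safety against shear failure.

For an infinite slope with a slip plane parallel to the surface (no pore pressure): FS = [c + γz cos²β tanφ] / [γz sinβ cosβ].
γz = 19.5·5.2 = 101.40 kN/m²
Numerator = 19.9 + 101.40·cos²27.9°·tan18.1° = 19.9 + 101.40·0.7810·0.3269 = 45.786 kPa
Denominator = 101.40·sin27.9°·cos27.9° = 101.40·0.4679·0.8838 = 41.933 kPa
FS = 45.786 / 41.933 = 1.092

FS = 1.09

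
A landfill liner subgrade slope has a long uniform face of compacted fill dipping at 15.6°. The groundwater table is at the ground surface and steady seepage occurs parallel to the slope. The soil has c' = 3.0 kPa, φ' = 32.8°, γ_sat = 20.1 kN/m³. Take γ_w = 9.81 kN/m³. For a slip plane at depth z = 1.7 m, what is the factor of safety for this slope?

With seepage parallel to the slope and the water table at the surface, the effective normal stress on the slip plane uses the buoyant unit weight γ' = γ_sat − γ_w while the driving shear stress uses γ_sat:
FS = [c' + γ' z cos²β tanφ'] / [γ_sat z sinβ cosβ]
γ' = 20.1 − 9.81 = 10.29 kN/m³
Numerator = 3.0 + 10.29·1.7·cos²15.6°·tan32.8° = 3.0 + 10.29·1.7·0.9277·0.6445 = 13.458 kPa
Denominator = 20.1·1.7·sin15.6°·cos15.6° = 20.1·1.7·0.2689·0.9632 = 8.850 kPa
FS = 13.458 / 8.850 = 1.521

FS = 1.52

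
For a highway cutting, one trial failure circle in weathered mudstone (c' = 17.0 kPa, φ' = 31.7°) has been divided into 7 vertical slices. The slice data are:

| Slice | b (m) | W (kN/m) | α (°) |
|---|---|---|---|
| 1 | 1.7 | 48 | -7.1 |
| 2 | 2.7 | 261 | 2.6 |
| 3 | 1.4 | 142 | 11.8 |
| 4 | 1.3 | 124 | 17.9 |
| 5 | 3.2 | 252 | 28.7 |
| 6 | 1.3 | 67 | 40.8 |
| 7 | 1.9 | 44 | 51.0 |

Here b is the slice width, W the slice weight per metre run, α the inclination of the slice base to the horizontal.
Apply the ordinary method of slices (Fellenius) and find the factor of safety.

Ordinary method of slices: FS = Σ[c'·Δl_i + (W_i cosα_i)·tanφ'] / Σ W_i sinα_i, with Δl_i = b_i / cosα_i.
Slice 1: Δl = 1.7/cos(-7.1°) = 1.713 m; N'_1 = 48·cos(-7.1°) = 47.6; c'Δl = 29.12; W sinα = -5.9
Slice 2: Δl = 2.7/cos2.6° = 2.703 m; N'_2 = 261·cos2.6° = 260.7; c'Δl = 45.95; W sinα = 11.8
Slice 3: Δl = 1.4/cos11.8° = 1.430 m; N'_3 = 142·cos11.8° = 139.0; c'Δl = 24.31; W sinα = 29.0
Slice 4: Δl = 1.3/cos17.9° = 1.366 m; N'_4 = 124·cos17.9° = 118.0; c'Δl = 23.22; W sinα = 38.1
Slice 5: Δl = 3.2/cos28.7° = 3.648 m; N'_5 = 252·cos28.7° = 221.0; c'Δl = 62.02; W sinα = 121.0
Slice 6: Δl = 1.3/cos40.8° = 1.717 m; N'_6 = 67·cos40.8° = 50.7; c'Δl = 29.19; W sinα = 43.8
Slice 7: Δl = 1.9/cos51.0° = 3.019 m; N'_7 = 44·cos51.0° = 27.7; c'Δl = 51.33; W sinα = 34.2
Σc'Δl = 265.1 kN/m; ΣN' = 864.8 kN/m; ΣW sinα = 272.0 kN/m
Resisting = 265.1 + 864.8·tan31.7° = 265.1 + 534.1 = 799.3 kN/m
FS = 799.3 / 272.0 = 2.938

FS = 2.94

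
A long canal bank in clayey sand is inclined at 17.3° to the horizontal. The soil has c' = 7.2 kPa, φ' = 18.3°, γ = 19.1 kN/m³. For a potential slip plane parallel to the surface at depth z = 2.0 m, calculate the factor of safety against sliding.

FS = 1.73

For an infinite slope with a slip plane parallel to the surface (no pore pressure): FS = [c' + γz cos²β tanφ'] / [γz sinβ cosβ].
γz = 19.1·2.0 = 38.20 kN/m²
Numerator = 7.2 + 38.20·cos²17.3°·tan18.3° = 7.2 + 38.20·0.9116·0.3307 = 18.716 kPa
Denominator = 38.20·sin17.3°·cos17.3° = 38.20·0.2974·0.9548 = 10.846 kPa
FS = 18.716 / 10.846 = 1.726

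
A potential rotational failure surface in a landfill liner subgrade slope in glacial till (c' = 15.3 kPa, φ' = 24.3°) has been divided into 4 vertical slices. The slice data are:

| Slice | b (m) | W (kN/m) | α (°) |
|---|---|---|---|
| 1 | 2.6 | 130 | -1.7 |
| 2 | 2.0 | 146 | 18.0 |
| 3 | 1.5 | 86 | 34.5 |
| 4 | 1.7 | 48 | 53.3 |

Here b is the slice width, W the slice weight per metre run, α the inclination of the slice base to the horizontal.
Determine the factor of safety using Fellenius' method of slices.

FS = 2.41

Ordinary method of slices: FS = Σ[c'·Δl_i + (W_i cosα_i)·tanφ'] / Σ W_i sinα_i, with Δl_i = b_i / cosα_i.
Slice 1: Δl = 2.6/cos(-1.7°) = 2.601 m; N'_1 = 130·cos(-1.7°) = 129.9; c'Δl = 39.80; W sinα = -3.9
Slice 2: Δl = 2.0/cos18.0° = 2.103 m; N'_2 = 146·cos18.0° = 138.9; c'Δl = 32.17; W sinα = 45.1
Slice 3: Δl = 1.5/cos34.5° = 1.820 m; N'_3 = 86·cos34.5° = 70.9; c'Δl = 27.85; W sinα = 48.7
Slice 4: Δl = 1.7/cos53.3° = 2.845 m; N'_4 = 48·cos53.3° = 28.7; c'Δl = 43.52; W sinα = 38.5
Σc'Δl = 143.3 kN/m; ΣN' = 368.4 kN/m; ΣW sinα = 128.5 kN/m
Resisting = 143.3 + 368.4·tan24.3° = 143.3 + 166.3 = 309.7 kN/m
FS = 309.7 / 128.5 = 2.411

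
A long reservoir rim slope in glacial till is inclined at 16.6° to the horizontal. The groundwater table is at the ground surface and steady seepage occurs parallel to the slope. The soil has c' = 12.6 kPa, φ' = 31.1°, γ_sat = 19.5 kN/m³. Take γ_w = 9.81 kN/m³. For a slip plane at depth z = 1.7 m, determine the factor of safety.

With seepage parallel to the slope and the water table at the surface, the effective normal stress on the slip plane uses the buoyant unit weight γ' = γ_sat − γ_w while the driving shear stress uses γ_sat:
FS = [c' + γ' z cos²β tanφ'] / [γ_sat z sinβ cosβ]
γ' = 19.5 − 9.81 = 9.69 kN/m³
Numerator = 12.6 + 9.69·1.7·cos²16.6°·tan31.1° = 12.6 + 9.69·1.7·0.9184·0.6032 = 21.726 kPa
Denominator = 19.5·1.7·sin16.6°·cos16.6° = 19.5·1.7·0.2857·0.9583 = 9.076 kPa
FS = 21.726 / 9.076 = 2.394

FS = 2.39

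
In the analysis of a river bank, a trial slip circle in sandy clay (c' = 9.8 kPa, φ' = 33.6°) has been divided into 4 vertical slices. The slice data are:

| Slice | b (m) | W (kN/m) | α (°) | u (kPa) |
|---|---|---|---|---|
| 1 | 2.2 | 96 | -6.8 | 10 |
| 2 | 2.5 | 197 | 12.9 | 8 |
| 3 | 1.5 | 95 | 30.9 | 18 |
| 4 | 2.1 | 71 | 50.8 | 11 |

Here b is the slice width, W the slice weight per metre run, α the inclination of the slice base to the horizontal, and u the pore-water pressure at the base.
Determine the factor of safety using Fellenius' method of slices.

FS = 2.18

Ordinary method of slices: FS = Σ[c'·Δl_i + (W_i cosα_i − u_i·Δl_i)·tanφ'] / Σ W_i sinα_i, with Δl_i = b_i / cosα_i.
Slice 1: Δl = 2.2/cos(-6.8°) = 2.216 m; N'_1 = 96·cos(-6.8°) − 10·2.216 = 73.2; c'Δl = 21.71; W sinα = -11.4
Slice 2: Δl = 2.5/cos12.9° = 2.565 m; N'_2 = 197·cos12.9° − 8·2.565 = 171.5; c'Δl = 25.13; W sinα = 44.0
Slice 3: Δl = 1.5/cos30.9° = 1.748 m; N'_3 = 95·cos30.9° − 18·1.748 = 50.1; c'Δl = 17.13; W sinα = 48.8
Slice 4: Δl = 2.1/cos50.8° = 3.323 m; N'_4 = 71·cos50.8° − 11·3.323 = 8.3; c'Δl = 32.56; W sinα = 55.0
Σc'Δl = 96.5 kN/m; ΣN' = 303.1 kN/m; ΣW sinα = 136.4 kN/m
Resisting = 96.5 + 303.1·tan33.6° = 96.5 + 201.3 = 297.9 kN/m
FS = 297.9 / 136.4 = 2.184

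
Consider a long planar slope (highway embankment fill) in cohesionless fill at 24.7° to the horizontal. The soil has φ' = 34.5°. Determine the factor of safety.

FS = 1.49

For a dry cohesionless infinite slope the factor of safety is FS = tanφ' / tanβ.
FS = tan34.5° / tan24.7° = 0.6873 / 0.4599 = 1.494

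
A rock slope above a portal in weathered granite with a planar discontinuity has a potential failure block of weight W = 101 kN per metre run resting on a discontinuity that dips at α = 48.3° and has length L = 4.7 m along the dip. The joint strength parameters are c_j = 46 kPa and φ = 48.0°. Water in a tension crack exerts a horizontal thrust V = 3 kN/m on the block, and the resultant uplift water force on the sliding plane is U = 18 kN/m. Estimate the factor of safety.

Resolving the block weight along and normal to the plane and applying the Mohr–Coulomb strength on the joint:
N' = W cosα − U − V sinα = 101·cos48.3° − 18 − 3·sin48.3° = 46.9 kN/m
Driving force T = W sinα + V cosα = 101·sin48.3° + 3·cos48.3° = 77.4 kN/m
Resisting force R = c_j·L + N'·tanφ = 46·4.7 + 46.9·tan48.0° = 216.2 + 52.1 = 268.3 kN/m
FS = R / T = 268.3 / 77.4 = 3.467

FS = 3.47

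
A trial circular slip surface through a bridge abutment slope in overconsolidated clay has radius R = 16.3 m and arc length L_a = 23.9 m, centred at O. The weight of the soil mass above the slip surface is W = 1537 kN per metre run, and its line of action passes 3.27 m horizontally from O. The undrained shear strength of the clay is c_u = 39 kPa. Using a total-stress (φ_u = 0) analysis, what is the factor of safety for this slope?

FS = 3.02

Taking moments about the centre O, the resisting moment is provided by the undrained shear strength acting along the arc:
M_R = c_u·L_a·R = 39·23.90·16.3 = 15193.2 kN·m/m
M_D = W·d = 1537·3.27 = 5026.0 kN·m/m
FS = M_R / M_D = 15193.2 / 5026.0 = 3.023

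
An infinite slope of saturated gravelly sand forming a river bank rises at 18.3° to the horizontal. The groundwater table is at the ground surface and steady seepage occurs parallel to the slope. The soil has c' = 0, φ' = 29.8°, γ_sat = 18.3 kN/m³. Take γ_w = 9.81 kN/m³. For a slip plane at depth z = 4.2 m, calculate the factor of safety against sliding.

With seepage parallel to the slope and the water table at the surface, the effective normal stress on the slip plane uses the buoyant unit weight γ' = γ_sat − γ_w while the driving shear stress uses γ_sat:
FS = [c' + γ' z cos²β tanφ'] / [γ_sat z sinβ cosβ]
(For c' = 0 this reduces to FS = (γ'/γ_sat)·tanφ'/tanβ.)
γ' = 18.3 − 9.81 = 8.49 kN/m³
Numerator = 0.0 + 8.49·4.2·cos²18.3°·tan29.8° = 0.0 + 8.49·4.2·0.9014·0.5727 = 18.408 kPa
Denominator = 18.3·4.2·sin18.3°·cos18.3° = 18.3·4.2·0.3140·0.9494 = 22.913 kPa
FS = 18.408 / 22.913 = 0.803

FS = 0.80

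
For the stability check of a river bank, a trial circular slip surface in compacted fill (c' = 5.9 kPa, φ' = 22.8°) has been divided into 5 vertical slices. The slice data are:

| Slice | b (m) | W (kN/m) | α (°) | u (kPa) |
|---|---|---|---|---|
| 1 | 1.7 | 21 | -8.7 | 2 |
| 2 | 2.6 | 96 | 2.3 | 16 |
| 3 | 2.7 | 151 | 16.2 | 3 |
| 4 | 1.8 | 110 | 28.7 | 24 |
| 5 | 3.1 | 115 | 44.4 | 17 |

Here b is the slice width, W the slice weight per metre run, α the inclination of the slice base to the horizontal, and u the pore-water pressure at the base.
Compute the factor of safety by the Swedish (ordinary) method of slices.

FS = 1.08

Ordinary method of slices: FS = Σ[c'·Δl_i + (W_i cosα_i − u_i·Δl_i)·tanφ'] / Σ W_i sinα_i, with Δl_i = b_i / cosα_i.
Slice 1: Δl = 1.7/cos(-8.7°) = 1.720 m; N'_1 = 21·cos(-8.7°) − 2·1.720 = 17.3; c'Δl = 10.15; W sinα = -3.2
Slice 2: Δl = 2.6/cos2.3° = 2.602 m; N'_2 = 96·cos2.3° − 16·2.602 = 54.3; c'Δl = 15.35; W sinα = 3.9
Slice 3: Δl = 2.7/cos16.2° = 2.812 m; N'_3 = 151·cos16.2° − 3·2.812 = 136.6; c'Δl = 16.59; W sinα = 42.1
Slice 4: Δl = 1.8/cos28.7° = 2.052 m; N'_4 = 110·cos28.7° − 24·2.052 = 47.2; c'Δl = 12.11; W sinα = 52.8
Slice 5: Δl = 3.1/cos44.4° = 4.339 m; N'_5 = 115·cos44.4° − 17·4.339 = 8.4; c'Δl = 25.60; W sinα = 80.5
Σc'Δl = 79.8 kN/m; ΣN' = 263.8 kN/m; ΣW sinα = 176.1 kN/m
Resisting = 79.8 + 263.8·tan22.8° = 79.8 + 110.9 = 190.7 kN/m
FS = 190.7 / 176.1 = 1.083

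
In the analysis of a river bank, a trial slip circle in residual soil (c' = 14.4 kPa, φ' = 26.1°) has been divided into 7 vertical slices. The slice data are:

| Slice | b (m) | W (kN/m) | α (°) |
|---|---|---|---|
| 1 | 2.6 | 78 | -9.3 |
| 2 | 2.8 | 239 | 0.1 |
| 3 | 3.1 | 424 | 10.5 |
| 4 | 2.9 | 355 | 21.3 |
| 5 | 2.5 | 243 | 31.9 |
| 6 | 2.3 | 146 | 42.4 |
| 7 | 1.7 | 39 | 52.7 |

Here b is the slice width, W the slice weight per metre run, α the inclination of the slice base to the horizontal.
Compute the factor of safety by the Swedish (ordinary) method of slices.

Ordinary method of slices: FS = Σ[c'·Δl_i + (W_i cosα_i)·tanφ'] / Σ W_i sinα_i, with Δl_i = b_i / cosα_i.
Slice 1: Δl = 2.6/cos(-9.3°) = 2.635 m; N'_1 = 78·cos(-9.3°) = 77.0; c'Δl = 37.94; W sinα = -12.6
Slice 2: Δl = 2.8/cos0.1° = 2.800 m; N'_2 = 239·cos0.1° = 239.0; c'Δl = 40.32; W sinα = 0.4
Slice 3: Δl = 3.1/cos10.5° = 3.153 m; N'_3 = 424·cos10.5° = 416.9; c'Δl = 45.40; W sinα = 77.3
Slice 4: Δl = 2.9/cos21.3° = 3.113 m; N'_4 = 355·cos21.3° = 330.8; c'Δl = 44.82; W sinα = 129.0
Slice 5: Δl = 2.5/cos31.9° = 2.945 m; N'_5 = 243·cos31.9° = 206.3; c'Δl = 42.40; W sinα = 128.4
Slice 6: Δl = 2.3/cos42.4° = 3.115 m; N'_6 = 146·cos42.4° = 107.8; c'Δl = 44.85; W sinα = 98.4
Slice 7: Δl = 1.7/cos52.7° = 2.805 m; N'_7 = 39·cos52.7° = 23.6; c'Δl = 40.40; W sinα = 31.0
Σc'Δl = 296.1 kN/m; ΣN' = 1401.4 kN/m; ΣW sinα = 451.9 kN/m
Resisting = 296.1 + 1401.4·tan26.1° = 296.1 + 686.5 = 982.7 kN/m
FS = 982.7 / 451.9 = 2.174

FS = 2.17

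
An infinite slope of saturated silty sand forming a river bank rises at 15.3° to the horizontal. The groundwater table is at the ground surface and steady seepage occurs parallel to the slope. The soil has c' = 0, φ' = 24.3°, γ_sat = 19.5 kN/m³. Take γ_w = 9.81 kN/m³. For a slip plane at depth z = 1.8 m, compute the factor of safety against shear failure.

With seepage parallel to the slope and the water table at the surface, the effective normal stress on the slip plane uses the buoyant unit weight γ' = γ_sat − γ_w while the driving shear stress uses γ_sat:
FS = [c' + γ' z cos²β tanφ'] / [γ_sat z sinβ cosβ]
(For c' = 0 this reduces to FS = (γ'/γ_sat)·tanφ'/tanβ.)
γ' = 19.5 − 9.81 = 9.69 kN/m³
Numerator = 0.0 + 9.69·1.8·cos²15.3°·tan24.3° = 0.0 + 9.69·1.8·0.9304·0.4515 = 7.327 kPa
Denominator = 19.5·1.8·sin15.3°·cos15.3° = 19.5·1.8·0.2639·0.9646 = 8.934 kPa
FS = 7.327 / 8.934 = 0.820

FS = 0.82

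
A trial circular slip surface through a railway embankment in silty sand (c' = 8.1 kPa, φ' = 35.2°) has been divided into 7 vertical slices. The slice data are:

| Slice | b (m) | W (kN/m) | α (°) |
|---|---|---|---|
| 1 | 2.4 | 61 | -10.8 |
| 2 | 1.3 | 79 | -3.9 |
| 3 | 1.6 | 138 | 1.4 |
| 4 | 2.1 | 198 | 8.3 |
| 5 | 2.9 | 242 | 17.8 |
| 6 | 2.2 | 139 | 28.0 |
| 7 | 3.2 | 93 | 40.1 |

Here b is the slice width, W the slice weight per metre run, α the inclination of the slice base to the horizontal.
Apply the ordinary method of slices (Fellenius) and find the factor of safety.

FS = 3.60

Ordinary method of slices: FS = Σ[c'·Δl_i + (W_i cosα_i)·tanφ'] / Σ W_i sinα_i, with Δl_i = b_i / cosα_i.
Slice 1: Δl = 2.4/cos(-10.8°) = 2.443 m; N'_1 = 61·cos(-10.8°) = 59.9; c'Δl = 19.79; W sinα = -11.4
Slice 2: Δl = 1.3/cos(-3.9°) = 1.303 m; N'_2 = 79·cos(-3.9°) = 78.8; c'Δl = 10.55; W sinα = -5.4
Slice 3: Δl = 1.6/cos1.4° = 1.600 m; N'_3 = 138·cos1.4° = 138.0; c'Δl = 12.96; W sinα = 3.4
Slice 4: Δl = 2.1/cos8.3° = 2.122 m; N'_4 = 198·cos8.3° = 195.9; c'Δl = 17.19; W sinα = 28.6
Slice 5: Δl = 2.9/cos17.8° = 3.046 m; N'_5 = 242·cos17.8° = 230.4; c'Δl = 24.67; W sinα = 74.0
Slice 6: Δl = 2.2/cos28.0° = 2.492 m; N'_6 = 139·cos28.0° = 122.7; c'Δl = 20.18; W sinα = 65.3
Slice 7: Δl = 3.2/cos40.1° = 4.183 m; N'_7 = 93·cos40.1° = 71.1; c'Δl = 33.89; W sinα = 59.9
Σc'Δl = 139.2 kN/m; ΣN' = 896.9 kN/m; ΣW sinα = 214.3 kN/m
Resisting = 139.2 + 896.9·tan35.2° = 139.2 + 632.7 = 771.9 kN/m
FS = 771.9 / 214.3 = 3.602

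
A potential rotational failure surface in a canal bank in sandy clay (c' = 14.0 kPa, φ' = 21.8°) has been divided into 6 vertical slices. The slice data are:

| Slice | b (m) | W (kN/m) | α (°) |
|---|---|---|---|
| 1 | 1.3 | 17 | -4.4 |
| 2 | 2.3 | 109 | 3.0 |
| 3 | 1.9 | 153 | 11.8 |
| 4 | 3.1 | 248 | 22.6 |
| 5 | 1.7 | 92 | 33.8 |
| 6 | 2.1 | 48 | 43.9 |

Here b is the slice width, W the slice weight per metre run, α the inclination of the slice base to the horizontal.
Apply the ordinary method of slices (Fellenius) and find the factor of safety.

FS = 2.04

Ordinary method of slices: FS = Σ[c'·Δl_i + (W_i cosα_i)·tanφ'] / Σ W_i sinα_i, with Δl_i = b_i / cosα_i.
Slice 1: Δl = 1.3/cos(-4.4°) = 1.304 m; N'_1 = 17·cos(-4.4°) = 16.9; c'Δl = 18.25; W sinα = -1.3
Slice 2: Δl = 2.3/cos3.0° = 2.303 m; N'_2 = 109·cos3.0° = 108.9; c'Δl = 32.24; W sinα = 5.7
Slice 3: Δl = 1.9/cos11.8° = 1.941 m; N'_3 = 153·cos11.8° = 149.8; c'Δl = 27.17; W sinα = 31.3
Slice 4: Δl = 3.1/cos22.6° = 3.358 m; N'_4 = 248·cos22.6° = 229.0; c'Δl = 47.01; W sinα = 95.3
Slice 5: Δl = 1.7/cos33.8° = 2.046 m; N'_5 = 92·cos33.8° = 76.5; c'Δl = 28.64; W sinα = 51.2
Slice 6: Δl = 2.1/cos43.9° = 2.914 m; N'_6 = 48·cos43.9° = 34.6; c'Δl = 40.80; W sinα = 33.3
Σc'Δl = 194.1 kN/m; ΣN' = 615.6 kN/m; ΣW sinα = 215.5 kN/m
Resisting = 194.1 + 615.6·tan21.8° = 194.1 + 246.2 = 440.3 kN/m
FS = 440.3 / 215.5 = 2.044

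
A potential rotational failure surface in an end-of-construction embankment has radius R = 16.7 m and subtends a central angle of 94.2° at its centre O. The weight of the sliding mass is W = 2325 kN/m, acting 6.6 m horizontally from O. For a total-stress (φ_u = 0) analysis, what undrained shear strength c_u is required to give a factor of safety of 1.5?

FS = c_u·L_a·R / (W·d), so c_u = FS·W·d / (L_a·R).
Arc length L_a = R·θ = 16.7·(94.2°·π/180) = 16.7·1.6441 = 27.46 m
c_u = 1.5·2325·6.6 / (27.46·16.7) = 23017.5 / 458.52 = 50.20 kPa

c_u = 50.2 kPa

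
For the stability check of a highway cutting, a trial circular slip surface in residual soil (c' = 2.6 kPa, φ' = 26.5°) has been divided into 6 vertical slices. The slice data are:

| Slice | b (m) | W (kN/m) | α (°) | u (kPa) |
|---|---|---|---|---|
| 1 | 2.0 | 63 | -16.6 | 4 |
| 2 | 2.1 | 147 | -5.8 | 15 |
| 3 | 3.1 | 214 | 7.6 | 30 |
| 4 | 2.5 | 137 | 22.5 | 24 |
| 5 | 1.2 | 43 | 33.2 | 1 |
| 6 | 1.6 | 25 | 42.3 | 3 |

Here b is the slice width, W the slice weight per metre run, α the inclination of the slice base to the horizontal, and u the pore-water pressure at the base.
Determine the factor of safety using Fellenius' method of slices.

Ordinary method of slices: FS = Σ[c'·Δl_i + (W_i cosα_i − u_i·Δl_i)·tanφ'] / Σ W_i sinα_i, with Δl_i = b_i / cosα_i.
Slice 1: Δl = 2.0/cos(-16.6°) = 2.087 m; N'_1 = 63·cos(-16.6°) − 4·2.087 = 52.0; c'Δl = 5.43; W sinα = -18.0
Slice 2: Δl = 2.1/cos(-5.8°) = 2.111 m; N'_2 = 147·cos(-5.8°) − 15·2.111 = 114.6; c'Δl = 5.49; W sinα = -14.9
Slice 3: Δl = 3.1/cos7.6° = 3.127 m; N'_3 = 214·cos7.6° − 30·3.127 = 118.3; c'Δl = 8.13; W sinα = 28.3
Slice 4: Δl = 2.5/cos22.5° = 2.706 m; N'_4 = 137·cos22.5° − 24·2.706 = 61.6; c'Δl = 7.04; W sinα = 52.4
Slice 5: Δl = 1.2/cos33.2° = 1.434 m; N'_5 = 43·cos33.2° − 1·1.434 = 34.5; c'Δl = 3.73; W sinα = 23.5
Slice 6: Δl = 1.6/cos42.3° = 2.163 m; N'_6 = 25·cos42.3° − 3·2.163 = 12.0; c'Δl = 5.62; W sinα = 16.8
Σc'Δl = 35.4 kN/m; ΣN' = 393.1 kN/m; ΣW sinα = 88.2 kN/m
Resisting = 35.4 + 393.1·tan26.5° = 35.4 + 196.0 = 231.4 kN/m
FS = 231.4 / 88.2 = 2.622

FS = 2.62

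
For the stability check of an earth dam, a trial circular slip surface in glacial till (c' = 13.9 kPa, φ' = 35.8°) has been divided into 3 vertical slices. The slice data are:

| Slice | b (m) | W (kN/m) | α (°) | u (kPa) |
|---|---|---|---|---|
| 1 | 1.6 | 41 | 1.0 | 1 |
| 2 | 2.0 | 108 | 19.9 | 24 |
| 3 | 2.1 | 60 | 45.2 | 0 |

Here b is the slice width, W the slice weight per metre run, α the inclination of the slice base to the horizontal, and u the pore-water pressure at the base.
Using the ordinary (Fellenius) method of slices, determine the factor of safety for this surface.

FS = 2.36

Ordinary method of slices: FS = Σ[c'·Δl_i + (W_i cosα_i − u_i·Δl_i)·tanφ'] / Σ W_i sinα_i, with Δl_i = b_i / cosα_i.
Slice 1: Δl = 1.6/cos1.0° = 1.600 m; N'_1 = 41·cos1.0° − 1·1.600 = 39.4; c'Δl = 22.24; W sinα = 0.7
Slice 2: Δl = 2.0/cos19.9° = 2.127 m; N'_2 = 108·cos19.9° − 24·2.127 = 50.5; c'Δl = 29.57; W sinα = 36.8
Slice 3: Δl = 2.1/cos45.2° = 2.980 m; N'_3 = 60·cos45.2° − 0·2.980 = 42.3; c'Δl = 41.43; W sinα = 42.6
Σc'Δl = 93.2 kN/m; ΣN' = 132.2 kN/m; ΣW sinα = 80.1 kN/m
Resisting = 93.2 + 132.2·tan35.8° = 93.2 + 95.3 = 188.6 kN/m
FS = 188.6 / 80.1 = 2.356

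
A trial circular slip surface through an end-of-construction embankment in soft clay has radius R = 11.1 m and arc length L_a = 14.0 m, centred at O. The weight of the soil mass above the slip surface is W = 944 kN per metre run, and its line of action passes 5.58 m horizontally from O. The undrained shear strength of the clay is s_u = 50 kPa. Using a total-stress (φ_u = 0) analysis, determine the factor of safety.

Taking moments about the centre O, the resisting moment is provided by the undrained shear strength acting along the arc:
M_R = s_u·L_a·R = 50·14.00·11.1 = 7770.0 kN·m/m
M_D = W·d = 944·5.58 = 5267.5 kN·m/m
FS = M_R / M_D = 7770.0 / 5267.5 = 1.475

FS = 1.48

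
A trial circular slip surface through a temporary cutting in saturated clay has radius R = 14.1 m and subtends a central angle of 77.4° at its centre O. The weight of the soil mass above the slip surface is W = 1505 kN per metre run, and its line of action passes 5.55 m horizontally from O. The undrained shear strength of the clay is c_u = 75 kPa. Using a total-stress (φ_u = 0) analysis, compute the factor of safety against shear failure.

FS = 2.41

Taking moments about the centre O, the resisting moment is provided by the undrained shear strength acting along the arc:
Arc length L_a = R·θ = 14.1·(77.4°·π/180) = 14.1·1.3509 = 19.05 m
M_R = c_u·L_a·R = 75·19.05·14.1 = 20142.7 kN·m/m
M_D = W·d = 1505·5.55 = 8352.8 kN·m/m
FS = M_R / M_D = 20142.7 / 8352.8 = 2.412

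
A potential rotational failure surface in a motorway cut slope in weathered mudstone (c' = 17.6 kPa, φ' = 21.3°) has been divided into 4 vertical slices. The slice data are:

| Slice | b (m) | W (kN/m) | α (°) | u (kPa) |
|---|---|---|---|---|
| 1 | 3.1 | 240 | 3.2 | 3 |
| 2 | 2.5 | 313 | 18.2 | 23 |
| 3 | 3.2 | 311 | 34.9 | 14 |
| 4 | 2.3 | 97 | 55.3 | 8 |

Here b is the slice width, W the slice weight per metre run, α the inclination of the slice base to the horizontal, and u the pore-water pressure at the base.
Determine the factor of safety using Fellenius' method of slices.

FS = 1.38

Ordinary method of slices: FS = Σ[c'·Δl_i + (W_i cosα_i − u_i·Δl_i)·tanφ'] / Σ W_i sinα_i, with Δl_i = b_i / cosα_i.
Slice 1: Δl = 3.1/cos3.2° = 3.105 m; N'_1 = 240·cos3.2° − 3·3.105 = 230.3; c'Δl = 54.65; W sinα = 13.4
Slice 2: Δl = 2.5/cos18.2° = 2.632 m; N'_2 = 313·cos18.2° − 23·2.632 = 236.8; c'Δl = 46.32; W sinα = 97.8
Slice 3: Δl = 3.2/cos34.9° = 3.902 m; N'_3 = 311·cos34.9° − 14·3.902 = 200.4; c'Δl = 68.67; W sinα = 177.9
Slice 4: Δl = 2.3/cos55.3° = 4.040 m; N'_4 = 97·cos55.3° − 8·4.040 = 22.9; c'Δl = 71.11; W sinα = 79.7
Σc'Δl = 240.7 kN/m; ΣN' = 690.5 kN/m; ΣW sinα = 368.8 kN/m
Resisting = 240.7 + 690.5·tan21.3° = 240.7 + 269.2 = 509.9 kN/m
FS = 509.9 / 368.8 = 1.383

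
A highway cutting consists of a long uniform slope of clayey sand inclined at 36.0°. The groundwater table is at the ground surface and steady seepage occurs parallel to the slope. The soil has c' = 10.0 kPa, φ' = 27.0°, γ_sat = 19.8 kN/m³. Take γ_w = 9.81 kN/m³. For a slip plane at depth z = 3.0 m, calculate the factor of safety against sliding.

FS = 0.71

With seepage parallel to the slope and the water table at the surface, the effective normal stress on the slip plane uses the buoyant unit weight γ' = γ_sat − γ_w while the driving shear stress uses γ_sat:
FS = [c' + γ' z cos²β tanφ'] / [γ_sat z sinβ cosβ]
γ' = 19.8 − 9.81 = 9.99 kN/m³
Numerator = 10.0 + 9.99·3.0·cos²36.0°·tan27.0° = 10.0 + 9.99·3.0·0.6545·0.5095 = 19.995 kPa
Denominator = 19.8·3.0·sin36.0°·cos36.0° = 19.8·3.0·0.5878·0.8090 = 28.246 kPa
FS = 19.995 / 28.246 = 0.708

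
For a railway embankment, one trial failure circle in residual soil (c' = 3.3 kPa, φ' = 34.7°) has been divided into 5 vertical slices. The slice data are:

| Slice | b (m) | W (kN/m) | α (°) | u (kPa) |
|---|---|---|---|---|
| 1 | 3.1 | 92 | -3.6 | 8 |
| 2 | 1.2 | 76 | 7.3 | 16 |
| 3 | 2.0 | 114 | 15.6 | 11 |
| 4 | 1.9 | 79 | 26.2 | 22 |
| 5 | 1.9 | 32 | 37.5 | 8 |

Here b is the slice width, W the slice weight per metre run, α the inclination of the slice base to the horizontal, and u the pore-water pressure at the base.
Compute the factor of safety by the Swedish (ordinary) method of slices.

FS = 2.28

Ordinary method of slices: FS = Σ[c'·Δl_i + (W_i cosα_i − u_i·Δl_i)·tanφ'] / Σ W_i sinα_i, with Δl_i = b_i / cosα_i.
Slice 1: Δl = 3.1/cos(-3.6°) = 3.106 m; N'_1 = 92·cos(-3.6°) − 8·3.106 = 67.0; c'Δl = 10.25; W sinα = -5.8
Slice 2: Δl = 1.2/cos7.3° = 1.210 m; N'_2 = 76·cos7.3° − 16·1.210 = 56.0; c'Δl = 3.99; W sinα = 9.7
Slice 3: Δl = 2.0/cos15.6° = 2.076 m; N'_3 = 114·cos15.6° − 11·2.076 = 87.0; c'Δl = 6.85; W sinα = 30.7
Slice 4: Δl = 1.9/cos26.2° = 2.118 m; N'_4 = 79·cos26.2° − 22·2.118 = 24.3; c'Δl = 6.99; W sinα = 34.9
Slice 5: Δl = 1.9/cos37.5° = 2.395 m; N'_5 = 32·cos37.5° − 8·2.395 = 6.2; c'Δl = 7.90; W sinα = 19.5
Σc'Δl = 36.0 kN/m; ΣN' = 240.5 kN/m; ΣW sinα = 88.9 kN/m
Resisting = 36.0 + 240.5·tan34.7° = 36.0 + 166.5 = 202.5 kN/m
FS = 202.5 / 88.9 = 2.278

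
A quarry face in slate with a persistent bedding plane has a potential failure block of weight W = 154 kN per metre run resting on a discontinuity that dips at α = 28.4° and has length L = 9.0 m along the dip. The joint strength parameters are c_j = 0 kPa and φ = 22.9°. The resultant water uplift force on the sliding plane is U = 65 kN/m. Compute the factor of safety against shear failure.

FS = 0.41

Resolving the block weight along and normal to the plane and applying the Mohr–Coulomb strength on the joint:
N' = W cosα − U = 154·cos28.4° − 65 = 70.5 kN/m
Driving force T = W sinα = 154·sin28.4° = 73.2 kN/m
Resisting force R = c_j·L + N'·tanφ = 0·9.0 + 70.5·tan22.9° = 0.0 + 29.8 = 29.8 kN/m
FS = R / T = 29.8 / 73.2 = 0.406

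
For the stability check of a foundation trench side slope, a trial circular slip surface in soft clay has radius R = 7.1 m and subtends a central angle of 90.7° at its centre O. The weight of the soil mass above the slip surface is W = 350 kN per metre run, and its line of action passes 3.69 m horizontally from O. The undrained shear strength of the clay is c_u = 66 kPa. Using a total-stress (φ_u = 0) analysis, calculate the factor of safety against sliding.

Taking moments about the centre O, the resisting moment is provided by the undrained shear strength acting along the arc:
Arc length L_a = R·θ = 7.1·(90.7°·π/180) = 7.1·1.5830 = 11.24 m
M_R = c_u·L_a·R = 66·11.24·7.1 = 5266.8 kN·m/m
M_D = W·d = 350·3.69 = 1291.5 kN·m/m
FS = M_R / M_D = 5266.8 / 1291.5 = 4.078

FS = 4.08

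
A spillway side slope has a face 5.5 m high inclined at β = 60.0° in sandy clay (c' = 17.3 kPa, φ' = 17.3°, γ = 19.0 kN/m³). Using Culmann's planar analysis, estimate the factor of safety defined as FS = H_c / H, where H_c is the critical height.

H_c = (4c'/γ) · sinβ cosφ' / [1 − cos(β − φ')]
    = (4·17.3/19.0) · sin60.0°·cos17.3° / [1 − cos42.7°]
    = 3.642 · 0.8268 / 0.2651 = 11.36 m
FS = H_c / H = 11.36 / 5.5 = 2.066

FS = 2.07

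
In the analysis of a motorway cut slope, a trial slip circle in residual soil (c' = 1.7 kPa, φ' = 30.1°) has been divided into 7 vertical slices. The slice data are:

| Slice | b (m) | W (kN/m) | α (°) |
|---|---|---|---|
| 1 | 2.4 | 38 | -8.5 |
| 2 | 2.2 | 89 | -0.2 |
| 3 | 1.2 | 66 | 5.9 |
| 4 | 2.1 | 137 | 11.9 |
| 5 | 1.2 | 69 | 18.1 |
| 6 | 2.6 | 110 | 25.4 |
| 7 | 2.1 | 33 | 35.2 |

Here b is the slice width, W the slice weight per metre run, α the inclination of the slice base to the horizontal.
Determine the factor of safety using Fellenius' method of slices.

Ordinary method of slices: FS = Σ[c'·Δl_i + (W_i cosα_i)·tanφ'] / Σ W_i sinα_i, with Δl_i = b_i / cosα_i.
Slice 1: Δl = 2.4/cos(-8.5°) = 2.427 m; N'_1 = 38·cos(-8.5°) = 37.6; c'Δl = 4.13; W sinα = -5.6
Slice 2: Δl = 2.2/cos(-0.2°) = 2.200 m; N'_2 = 89·cos(-0.2°) = 89.0; c'Δl = 3.74; W sinα = -0.3
Slice 3: Δl = 1.2/cos5.9° = 1.206 m; N'_3 = 66·cos5.9° = 65.7; c'Δl = 2.05; W sinα = 6.8
Slice 4: Δl = 2.1/cos11.9° = 2.146 m; N'_4 = 137·cos11.9° = 134.1; c'Δl = 3.65; W sinα = 28.2
Slice 5: Δl = 1.2/cos18.1° = 1.262 m; N'_5 = 69·cos18.1° = 65.6; c'Δl = 2.15; W sinα = 21.4
Slice 6: Δl = 2.6/cos25.4° = 2.878 m; N'_6 = 110·cos25.4° = 99.4; c'Δl = 4.89; W sinα = 47.2
Slice 7: Δl = 2.1/cos35.2° = 2.570 m; N'_7 = 33·cos35.2° = 27.0; c'Δl = 4.37; W sinα = 19.0
Σc'Δl = 25.0 kN/m; ΣN' = 518.2 kN/m; ΣW sinα = 116.7 kN/m
Resisting = 25.0 + 518.2·tan30.1° = 25.0 + 300.4 = 325.4 kN/m
FS = 325.4 / 116.7 = 2.787

FS = 2.79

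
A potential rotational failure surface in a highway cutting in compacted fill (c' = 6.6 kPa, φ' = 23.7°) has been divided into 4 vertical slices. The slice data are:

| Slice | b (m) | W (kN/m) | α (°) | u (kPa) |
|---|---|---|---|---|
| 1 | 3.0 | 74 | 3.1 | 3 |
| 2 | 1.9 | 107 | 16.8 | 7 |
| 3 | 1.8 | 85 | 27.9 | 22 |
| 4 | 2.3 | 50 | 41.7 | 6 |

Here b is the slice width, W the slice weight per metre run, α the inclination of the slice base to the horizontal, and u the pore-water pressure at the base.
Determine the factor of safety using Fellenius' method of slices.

Ordinary method of slices: FS = Σ[c'·Δl_i + (W_i cosα_i − u_i·Δl_i)·tanφ'] / Σ W_i sinα_i, with Δl_i = b_i / cosα_i.
Slice 1: Δl = 3.0/cos3.1° = 3.004 m; N'_1 = 74·cos3.1° − 3·3.004 = 64.9; c'Δl = 19.83; W sinα = 4.0
Slice 2: Δl = 1.9/cos16.8° = 1.985 m; N'_2 = 107·cos16.8° − 7·1.985 = 88.5; c'Δl = 13.10; W sinα = 30.9
Slice 3: Δl = 1.8/cos27.9° = 2.037 m; N'_3 = 85·cos27.9° − 22·2.037 = 30.3; c'Δl = 13.44; W sinα = 39.8
Slice 4: Δl = 2.3/cos41.7° = 3.080 m; N'_4 = 50·cos41.7° − 6·3.080 = 18.8; c'Δl = 20.33; W sinα = 33.3
Σc'Δl = 66.7 kN/m; ΣN' = 202.6 kN/m; ΣW sinα = 108.0 kN/m
Resisting = 66.7 + 202.6·tan23.7° = 66.7 + 88.9 = 155.6 kN/m
FS = 155.6 / 108.0 = 1.441

FS = 1.44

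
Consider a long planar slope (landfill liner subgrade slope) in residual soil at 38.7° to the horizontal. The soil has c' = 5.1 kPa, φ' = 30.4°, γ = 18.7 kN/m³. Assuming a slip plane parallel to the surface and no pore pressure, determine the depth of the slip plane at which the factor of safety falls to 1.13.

Setting FS = 1.13 in FS = [c' + γz cos²β tanφ'] / [γz sinβ cosβ] and solving for z:
z = c' / [γ cosβ (FS·sinβ − cosβ·tanφ')]
  = 5.1 / [18.7·cos38.7°·(1.13·sin38.7° − cos38.7°·tan30.4°)]
  = 5.1 / [18.7·0.7804·(1.13·0.6252 − 0.7804·0.5867)]
  = 5.1 / 3.6288 = 1.405 m

z = 1.41 m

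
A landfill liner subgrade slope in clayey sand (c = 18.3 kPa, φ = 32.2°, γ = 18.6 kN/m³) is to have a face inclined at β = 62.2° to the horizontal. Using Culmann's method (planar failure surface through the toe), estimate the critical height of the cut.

H_c = 21.99 m

Culmann's analysis gives the critical failure plane at α_cr = (β + φ)/2 = (62.2 + 32.2)/2 = 47.2°, and the critical height
H_c = (4c/γ) · sinβ cosφ / [1 − cos(β − φ)]
    = (4·18.3/18.6) · sin62.2°·cos32.2° / [1 − cos(30.0°)]
    = 3.935 · 0.8846·0.8462 / [1 − 0.8660]
    = 3.935 · 0.7485 / 0.1340
    = 21.99 m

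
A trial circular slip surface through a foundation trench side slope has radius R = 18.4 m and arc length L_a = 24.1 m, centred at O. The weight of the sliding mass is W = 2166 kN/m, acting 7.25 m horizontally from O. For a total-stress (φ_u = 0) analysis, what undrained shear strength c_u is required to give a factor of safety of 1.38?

c_u = 48.9 kPa

FS = c_u·L_a·R / (W·d), so c_u = FS·W·d / (L_a·R).
c_u = 1.38·2166·7.25 / (24.10·18.4) = 21670.8 / 443.44 = 48.87 kPa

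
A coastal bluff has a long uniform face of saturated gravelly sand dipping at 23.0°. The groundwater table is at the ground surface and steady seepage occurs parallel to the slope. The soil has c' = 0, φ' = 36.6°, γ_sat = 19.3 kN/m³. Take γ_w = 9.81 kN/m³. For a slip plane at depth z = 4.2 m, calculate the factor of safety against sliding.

With seepage parallel to the slope and the water table at the surface, the effective normal stress on the slip plane uses the buoyant unit weight γ' = γ_sat − γ_w while the driving shear stress uses γ_sat:
FS = [c' + γ' z cos²β tanφ'] / [γ_sat z sinβ cosβ]
(For c' = 0 this reduces to FS = (γ'/γ_sat)·tanφ'/tanβ.)
γ' = 19.3 − 9.81 = 9.49 kN/m³
Numerator = 0.0 + 9.49·4.2·cos²23.0°·tan36.6° = 0.0 + 9.49·4.2·0.8473·0.7427 = 25.082 kPa
Denominator = 19.3·4.2·sin23.0°·cos23.0° = 19.3·4.2·0.3907·0.9205 = 29.155 kPa
FS = 25.082 / 29.155 = 0.860

FS = 0.86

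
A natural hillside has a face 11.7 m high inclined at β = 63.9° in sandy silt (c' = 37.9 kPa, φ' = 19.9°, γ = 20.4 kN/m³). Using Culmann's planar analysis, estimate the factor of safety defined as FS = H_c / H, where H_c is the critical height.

H_c = (4c'/γ) · sinβ cosφ' / [1 − cos(β − φ')]
    = (4·37.9/20.4) · sin63.9°·cos19.9° / [1 − cos44.0°]
    = 7.431 · 0.8444 / 0.2807 = 22.36 m
FS = H_c / H = 22.36 / 11.7 = 1.911

FS = 1.91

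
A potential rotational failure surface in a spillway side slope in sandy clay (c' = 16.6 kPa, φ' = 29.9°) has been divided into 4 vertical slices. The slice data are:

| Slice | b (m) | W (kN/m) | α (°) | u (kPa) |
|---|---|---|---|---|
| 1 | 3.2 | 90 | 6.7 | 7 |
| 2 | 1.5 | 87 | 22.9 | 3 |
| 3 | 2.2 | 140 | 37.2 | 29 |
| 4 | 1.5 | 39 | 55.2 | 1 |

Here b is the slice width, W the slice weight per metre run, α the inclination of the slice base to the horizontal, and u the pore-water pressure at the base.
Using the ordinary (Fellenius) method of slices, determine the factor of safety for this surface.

FS = 1.75

Ordinary method of slices: FS = Σ[c'·Δl_i + (W_i cosα_i − u_i·Δl_i)·tanφ'] / Σ W_i sinα_i, with Δl_i = b_i / cosα_i.
Slice 1: Δl = 3.2/cos6.7° = 3.222 m; N'_1 = 90·cos6.7° − 7·3.222 = 66.8; c'Δl = 53.49; W sinα = 10.5
Slice 2: Δl = 1.5/cos22.9° = 1.628 m; N'_2 = 87·cos22.9° − 3·1.628 = 75.3; c'Δl = 27.03; W sinα = 33.9
Slice 3: Δl = 2.2/cos37.2° = 2.762 m; N'_3 = 140·cos37.2° − 29·2.762 = 31.4; c'Δl = 45.85; W sinα = 84.6
Slice 4: Δl = 1.5/cos55.2° = 2.628 m; N'_4 = 39·cos55.2° − 1·2.628 = 19.6; c'Δl = 43.63; W sinα = 32.0
Σc'Δl = 170.0 kN/m; ΣN' = 193.1 kN/m; ΣW sinα = 161.0 kN/m
Resisting = 170.0 + 193.1·tan29.9° = 170.0 + 111.1 = 281.1 kN/m
FS = 281.1 / 161.0 = 1.745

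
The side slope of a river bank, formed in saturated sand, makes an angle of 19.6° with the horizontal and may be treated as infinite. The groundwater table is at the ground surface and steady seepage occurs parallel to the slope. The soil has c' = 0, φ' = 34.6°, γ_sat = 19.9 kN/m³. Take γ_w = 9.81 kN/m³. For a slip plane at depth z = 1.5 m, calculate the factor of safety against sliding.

With seepage parallel to the slope and the water table at the surface, the effective normal stress on the slip plane uses the buoyant unit weight γ' = γ_sat − γ_w while the driving shear stress uses γ_sat:
FS = [c' + γ' z cos²β tanφ'] / [γ_sat z sinβ cosβ]
(For c' = 0 this reduces to FS = (γ'/γ_sat)·tanφ'/tanβ.)
γ' = 19.9 − 9.81 = 10.09 kN/m³
Numerator = 0.0 + 10.09·1.5·cos²19.6°·tan34.6° = 0.0 + 10.09·1.5·0.8875·0.6899 = 9.266 kPa
Denominator = 19.9·1.5·sin19.6°·cos19.6° = 19.9·1.5·0.3355·0.9421 = 9.433 kPa
FS = 9.266 / 9.433 = 0.982

FS = 0.98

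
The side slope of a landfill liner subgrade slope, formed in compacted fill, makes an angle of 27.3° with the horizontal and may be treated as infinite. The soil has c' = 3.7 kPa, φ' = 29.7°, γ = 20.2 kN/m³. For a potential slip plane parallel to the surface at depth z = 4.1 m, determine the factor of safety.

FS = 1.21

For an infinite slope with a slip plane parallel to the surface (no pore pressure): FS = [c' + γz cos²β tanφ'] / [γz sinβ cosβ].
γz = 20.2·4.1 = 82.82 kN/m²
Numerator = 3.7 + 82.82·cos²27.3°·tan29.7° = 3.7 + 82.82·0.7896·0.5704 = 41.002 kPa
Denominator = 82.82·sin27.3°·cos27.3° = 82.82·0.4586·0.8886 = 33.754 kPa
FS = 41.002 / 33.754 = 1.215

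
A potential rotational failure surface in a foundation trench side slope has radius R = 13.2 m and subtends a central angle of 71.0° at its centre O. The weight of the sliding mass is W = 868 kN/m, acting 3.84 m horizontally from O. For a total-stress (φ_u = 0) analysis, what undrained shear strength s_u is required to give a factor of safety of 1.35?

s_u = 20.8 kPa

FS = s_u·L_a·R / (W·d), so s_u = FS·W·d / (L_a·R).
Arc length L_a = R·θ = 13.2·(71.0°·π/180) = 13.2·1.2392 = 16.36 m
s_u = 1.35·868·3.84 / (16.36·13.2) = 4499.7 / 215.92 = 20.84 kPa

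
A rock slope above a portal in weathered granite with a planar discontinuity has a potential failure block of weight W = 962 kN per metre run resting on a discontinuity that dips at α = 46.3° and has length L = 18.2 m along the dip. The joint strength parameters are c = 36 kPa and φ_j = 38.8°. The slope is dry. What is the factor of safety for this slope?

FS = 1.71

Resolving the block weight along and normal to the plane and applying the Mohr–Coulomb strength on the joint:
N' = W cosα = 962·cos46.3° = 664.6 kN/m
Driving force T = W sinα = 962·sin46.3° = 695.5 kN/m
Resisting force R = c·L + N'·tanφ_j = 36·18.2 + 664.6·tan38.8° = 655.2 + 534.4 = 1189.6 kN/m
FS = R / T = 1189.6 / 695.5 = 1.710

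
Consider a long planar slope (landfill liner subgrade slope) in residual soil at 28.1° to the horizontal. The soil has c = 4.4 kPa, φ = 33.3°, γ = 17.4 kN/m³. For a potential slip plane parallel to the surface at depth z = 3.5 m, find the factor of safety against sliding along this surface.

FS = 1.40

For an infinite slope with a slip plane parallel to the surface (no pore pressure): FS = [c + γz cos²β tanφ] / [γz sinβ cosβ].
γz = 17.4·3.5 = 60.90 kN/m²
Numerator = 4.4 + 60.90·cos²28.1°·tan33.3° = 4.4 + 60.90·0.7781·0.6569 = 35.529 kPa
Denominator = 60.90·sin28.1°·cos28.1° = 60.90·0.4710·0.8821 = 25.303 kPa
FS = 35.529 / 25.303 = 1.404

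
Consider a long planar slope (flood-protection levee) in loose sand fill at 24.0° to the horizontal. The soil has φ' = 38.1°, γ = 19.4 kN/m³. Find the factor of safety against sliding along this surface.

For a dry cohesionless infinite slope the factor of safety is FS = tanφ' / tanβ.
FS = tan38.1° / tan24.0° = 0.7841 / 0.4452 = 1.761

FS = 1.76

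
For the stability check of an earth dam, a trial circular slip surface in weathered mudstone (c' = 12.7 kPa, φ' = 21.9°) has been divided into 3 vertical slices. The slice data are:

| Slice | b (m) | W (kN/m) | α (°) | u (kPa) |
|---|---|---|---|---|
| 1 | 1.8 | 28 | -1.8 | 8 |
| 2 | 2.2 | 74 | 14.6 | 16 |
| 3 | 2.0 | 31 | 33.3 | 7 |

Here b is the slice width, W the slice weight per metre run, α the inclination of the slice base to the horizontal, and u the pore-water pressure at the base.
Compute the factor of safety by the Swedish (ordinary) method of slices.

Ordinary method of slices: FS = Σ[c'·Δl_i + (W_i cosα_i − u_i·Δl_i)·tanφ'] / Σ W_i sinα_i, with Δl_i = b_i / cosα_i.
Slice 1: Δl = 1.8/cos(-1.8°) = 1.801 m; N'_1 = 28·cos(-1.8°) − 8·1.801 = 13.6; c'Δl = 22.87; W sinα = -0.9
Slice 2: Δl = 2.2/cos14.6° = 2.273 m; N'_2 = 74·cos14.6° − 16·2.273 = 35.2; c'Δl = 28.87; W sinα = 18.7
Slice 3: Δl = 2.0/cos33.3° = 2.393 m; N'_3 = 31·cos33.3° − 7·2.393 = 9.2; c'Δl = 30.39; W sinα = 17.0
Σc'Δl = 82.1 kN/m; ΣN' = 58.0 kN/m; ΣW sinα = 34.8 kN/m
Resisting = 82.1 + 58.0·tan21.9° = 82.1 + 23.3 = 105.4 kN/m
FS = 105.4 / 34.8 = 3.030

FS = 3.03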